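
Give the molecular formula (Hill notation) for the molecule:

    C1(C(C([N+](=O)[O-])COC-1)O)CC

Heavy atoms from the SMILES: 7 C, 1 N, 4 O.
Implicit hydrogens by atom environment:
  3 × C: 2 H each → 6
  3 × C: 1 H each → 3
  2 × O: no H
  1 × C: 3 H
  1 × N (charge +1): no H
  1 × O: 1 H
  1 × O (charge -1): no H
  Total hydrogens = 13.
Molecular formula: C7H13NO4

C7H13NO4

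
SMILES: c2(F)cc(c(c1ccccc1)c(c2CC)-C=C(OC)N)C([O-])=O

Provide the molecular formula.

C18H17FNO3-

Heavy atoms from the SMILES: 18 C, 1 F, 1 N, 3 O.
Implicit hydrogens by atom environment:
  6 × C (aromatic): 1 H each → 6
  6 × C (aromatic): no H
  2 × C: 3 H each → 6
  2 × C: no H
  2 × O: no H
  1 × C: 2 H
  1 × C: 1 H
  1 × F: no H
  1 × N: 2 H
  1 × O (charge -1): no H
  Total hydrogens = 17.
Net charge -1.
Molecular formula: C18H17FNO3-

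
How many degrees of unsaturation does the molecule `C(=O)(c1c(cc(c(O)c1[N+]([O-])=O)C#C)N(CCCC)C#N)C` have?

10

Molecular formula from the SMILES: C15H15N3O4.
DoU = (2C + 2 + N − H − X)/2 = (2·15 + 2 + 3 − 15 − 0)/2 = 20/2 = 10.
(Structurally: 1 ring(s) + 9 π bond(s) = 10.)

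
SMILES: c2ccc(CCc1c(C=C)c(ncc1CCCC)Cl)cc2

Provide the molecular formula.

C19H22ClN

Heavy atoms from the SMILES: 19 C, 1 Cl, 1 N.
Implicit hydrogens by atom environment:
  6 × C: 2 H each → 12
  6 × C (aromatic): 1 H each → 6
  5 × C (aromatic): no H
  1 × C: 3 H
  1 × C: 1 H
  1 × Cl: no H
  1 × N (aromatic): no H
  Total hydrogens = 22.
Molecular formula: C19H22ClN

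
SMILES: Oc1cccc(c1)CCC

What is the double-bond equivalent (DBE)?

Molecular formula from the SMILES: C9H12O.
DoU = (2C + 2 + N − H − X)/2 = (2·9 + 2 + 0 − 12 − 0)/2 = 8/2 = 4.
(Structurally: 1 ring(s) + 3 π bond(s) = 4.)

4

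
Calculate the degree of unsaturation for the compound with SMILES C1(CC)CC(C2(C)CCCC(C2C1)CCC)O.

Molecular formula from the SMILES: C16H30O.
DoU = (2C + 2 + N − H − X)/2 = (2·16 + 2 + 0 − 30 − 0)/2 = 4/2 = 2.
(Structurally: 2 ring(s) + 0 π bond(s) = 2.)

2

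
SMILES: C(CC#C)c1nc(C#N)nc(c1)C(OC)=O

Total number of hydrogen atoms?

9

Hydrogens are implicit in SMILES; fill each atom to its normal valence:
  3 × C (aromatic): no H
  3 × C: no H
  2 × C: 2 H each → 4
  2 × N (aromatic): no H
  2 × O: no H
  1 × C: 3 H
  1 × C (aromatic): 1 H
  1 × C: 1 H
  1 × N: no H
  Total hydrogens = 9.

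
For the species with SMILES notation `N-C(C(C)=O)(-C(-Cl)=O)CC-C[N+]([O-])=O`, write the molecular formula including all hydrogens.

Heavy atoms from the SMILES: 7 C, 1 Cl, 2 N, 4 O.
Implicit hydrogens by atom environment:
  3 × C: 2 H each → 6
  3 × C: no H
  3 × O: no H
  1 × C: 3 H
  1 × Cl: no H
  1 × N: 2 H
  1 × N (charge +1): no H
  1 × O (charge -1): no H
  Total hydrogens = 11.
Molecular formula: C7H11ClN2O4

C7H11ClN2O4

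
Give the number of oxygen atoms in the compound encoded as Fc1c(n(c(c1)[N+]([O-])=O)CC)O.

3

The symbol for oxygen appears 3 times in the SMILES.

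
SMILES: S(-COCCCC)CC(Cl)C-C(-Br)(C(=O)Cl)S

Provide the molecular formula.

C10H17BrCl2O2S2

Heavy atoms from the SMILES: 1 Br, 10 C, 2 Cl, 2 O, 2 S.
Implicit hydrogens by atom environment:
  6 × C: 2 H each → 12
  2 × C: no H
  2 × Cl: no H
  2 × O: no H
  1 × Br: no H
  1 × C: 3 H
  1 × C: 1 H
  1 × S: 1 H
  1 × S: no H
  Total hydrogens = 17.
Molecular formula: C10H17BrCl2O2S2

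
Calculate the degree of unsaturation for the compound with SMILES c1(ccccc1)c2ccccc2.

Molecular formula from the SMILES: C12H10.
DoU = (2C + 2 + N − H − X)/2 = (2·12 + 2 + 0 − 10 − 0)/2 = 16/2 = 8.
(Structurally: 2 ring(s) + 6 π bond(s) = 8.)

8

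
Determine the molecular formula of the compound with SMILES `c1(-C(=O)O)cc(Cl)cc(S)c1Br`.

C7H4BrClO2S

Heavy atoms from the SMILES: 1 Br, 7 C, 1 Cl, 2 O, 1 S.
Implicit hydrogens by atom environment:
  4 × C (aromatic): no H
  2 × C (aromatic): 1 H each → 2
  1 × Br: no H
  1 × C: no H
  1 × Cl: no H
  1 × O: 1 H
  1 × O: no H
  1 × S: 1 H
  Total hydrogens = 4.
Molecular formula: C7H4BrClO2S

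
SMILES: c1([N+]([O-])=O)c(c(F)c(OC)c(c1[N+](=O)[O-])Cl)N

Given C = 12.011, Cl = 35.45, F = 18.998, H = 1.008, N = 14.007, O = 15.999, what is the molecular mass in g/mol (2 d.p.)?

Molecular formula: C7H5ClFN3O5.
M = 7×12.011 + 1×35.45 + 1×18.998 + 5×1.008 + 3×14.007 + 5×15.999 = 265.58 g/mol.

265.58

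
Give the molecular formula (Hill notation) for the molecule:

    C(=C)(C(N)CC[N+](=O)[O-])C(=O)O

Heavy atoms from the SMILES: 6 C, 2 N, 4 O.
Implicit hydrogens by atom environment:
  3 × C: 2 H each → 6
  2 × C: no H
  2 × O: no H
  1 × C: 1 H
  1 × N: 2 H
  1 × N (charge +1): no H
  1 × O: 1 H
  1 × O (charge -1): no H
  Total hydrogens = 10.
Molecular formula: C6H10N2O4

C6H10N2O4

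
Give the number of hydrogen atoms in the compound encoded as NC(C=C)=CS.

7

Hydrogens are implicit in SMILES; fill each atom to its normal valence:
  2 × C: 1 H each → 2
  1 × C: 2 H
  1 × C: no H
  1 × N: 2 H
  1 × S: 1 H
  Total hydrogens = 7.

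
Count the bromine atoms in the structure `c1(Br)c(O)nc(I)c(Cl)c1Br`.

2

The symbol for bromine appears 2 times in the SMILES.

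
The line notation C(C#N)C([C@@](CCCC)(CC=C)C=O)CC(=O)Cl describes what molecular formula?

Heavy atoms from the SMILES: 14 C, 1 Cl, 1 N, 2 O.
Implicit hydrogens by atom environment:
  7 × C: 2 H each → 14
  3 × C: 1 H each → 3
  3 × C: no H
  2 × O: no H
  1 × C: 3 H
  1 × Cl: no H
  1 × N: no H
  Total hydrogens = 20.
Molecular formula: C14H20ClNO2

C14H20ClNO2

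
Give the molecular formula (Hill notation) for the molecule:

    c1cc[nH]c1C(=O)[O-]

Heavy atoms from the SMILES: 5 C, 1 N, 2 O.
Implicit hydrogens by atom environment:
  3 × C (aromatic): 1 H each → 3
  1 × C (aromatic): no H
  1 × C: no H
  1 × N (aromatic): 1 H
  1 × O: no H
  1 × O (charge -1): no H
  Total hydrogens = 4.
Net charge -1.
Molecular formula: C5H4NO2-

C5H4NO2-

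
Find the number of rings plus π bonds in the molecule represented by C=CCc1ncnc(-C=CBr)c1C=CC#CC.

Molecular formula from the SMILES: C14H13BrN2.
DoU = (2C + 2 + N − H − X)/2 = (2·14 + 2 + 2 − 13 − 1)/2 = 18/2 = 9.
(Structurally: 1 ring(s) + 8 π bond(s) = 9.)

9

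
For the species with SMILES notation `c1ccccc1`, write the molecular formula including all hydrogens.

Heavy atoms from the SMILES: 6 C.
Implicit hydrogens by atom environment:
  6 × C (aromatic): 1 H each → 6
  Total hydrogens = 6.
Molecular formula: C6H6

C6H6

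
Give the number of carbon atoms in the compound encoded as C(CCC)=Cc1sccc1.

9

The symbol for carbon appears 9 times in the SMILES. Lowercase c denotes aromatic carbon and counts toward C.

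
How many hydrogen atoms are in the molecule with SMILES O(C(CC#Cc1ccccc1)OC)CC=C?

Hydrogens are implicit in SMILES; fill each atom to its normal valence:
  5 × C (aromatic): 1 H each → 5
  3 × C: 2 H each → 6
  2 × C: 1 H each → 2
  2 × C: no H
  2 × O: no H
  1 × C: 3 H
  1 × C (aromatic): no H
  Total hydrogens = 16.

16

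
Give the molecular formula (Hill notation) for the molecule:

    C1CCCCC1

Heavy atoms from the SMILES: 6 C.
Implicit hydrogens by atom environment:
  6 × C: 2 H each → 12
  Total hydrogens = 12.
Molecular formula: C6H12

C6H12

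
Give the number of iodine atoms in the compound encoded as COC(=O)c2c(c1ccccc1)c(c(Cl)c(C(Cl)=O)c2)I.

The symbol for iodine appears 1 time in the SMILES.

1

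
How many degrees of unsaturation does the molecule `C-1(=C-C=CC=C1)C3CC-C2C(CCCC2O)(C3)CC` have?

Molecular formula from the SMILES: C18H26O.
DoU = (2C + 2 + N − H − X)/2 = (2·18 + 2 + 0 − 26 − 0)/2 = 12/2 = 6.
(Structurally: 3 ring(s) + 3 π bond(s) = 6.)

6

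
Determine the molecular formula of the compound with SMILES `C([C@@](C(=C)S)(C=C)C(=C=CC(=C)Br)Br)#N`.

Heavy atoms from the SMILES: 2 Br, 11 C, 1 N, 1 S.
Implicit hydrogens by atom environment:
  6 × C: no H
  3 × C: 2 H each → 6
  2 × Br: no H
  2 × C: 1 H each → 2
  1 × N: no H
  1 × S: 1 H
  Total hydrogens = 9.
Molecular formula: C11H9Br2NS

C11H9Br2NS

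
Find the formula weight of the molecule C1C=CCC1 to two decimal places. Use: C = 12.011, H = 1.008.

68.12

Molecular formula: C5H8.
M = 5×12.011 + 8×1.008 = 68.12 g/mol.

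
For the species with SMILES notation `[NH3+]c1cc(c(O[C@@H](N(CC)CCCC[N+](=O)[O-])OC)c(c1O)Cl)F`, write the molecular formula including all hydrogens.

Heavy atoms from the SMILES: 14 C, 1 Cl, 1 F, 3 N, 5 O.
Implicit hydrogens by atom environment:
  5 × C: 2 H each → 10
  5 × C (aromatic): no H
  3 × O: no H
  2 × C: 3 H each → 6
  1 × C (aromatic): 1 H
  1 × C: 1 H
  1 × Cl: no H
  1 × F: no H
  1 × N (charge +1): 3 H
  1 × N: no H
  1 × N (charge +1): no H
  1 × O: 1 H
  1 × O (charge -1): no H
  Total hydrogens = 22.
Net charge +1.
Molecular formula: C14H22ClFN3O5+

C14H22ClFN3O5+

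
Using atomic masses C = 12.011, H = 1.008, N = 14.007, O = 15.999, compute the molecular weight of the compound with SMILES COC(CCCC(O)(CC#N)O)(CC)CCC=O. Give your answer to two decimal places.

257.33

Molecular formula: C13H23NO4.
M = 13×12.011 + 23×1.008 + 1×14.007 + 4×15.999 = 257.33 g/mol.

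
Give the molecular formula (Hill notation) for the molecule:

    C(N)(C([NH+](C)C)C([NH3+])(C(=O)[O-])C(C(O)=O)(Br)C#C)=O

Heavy atoms from the SMILES: 1 Br, 10 C, 3 N, 5 O.
Implicit hydrogens by atom environment:
  6 × C: no H
  3 × O: no H
  2 × C: 3 H each → 6
  2 × C: 1 H each → 2
  1 × Br: no H
  1 × N (charge +1): 3 H
  1 × N: 2 H
  1 × N (charge +1): 1 H
  1 × O: 1 H
  1 × O (charge -1): no H
  Total hydrogens = 15.
Net charge +1.
Molecular formula: C10H15BrN3O5+

C10H15BrN3O5+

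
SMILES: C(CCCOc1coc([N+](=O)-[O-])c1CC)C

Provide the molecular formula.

C11H17NO4

Heavy atoms from the SMILES: 11 C, 1 N, 4 O.
Implicit hydrogens by atom environment:
  5 × C: 2 H each → 10
  3 × C (aromatic): no H
  2 × C: 3 H each → 6
  2 × O: no H
  1 × C (aromatic): 1 H
  1 × N (charge +1): no H
  1 × O (aromatic): no H
  1 × O (charge -1): no H
  Total hydrogens = 17.
Molecular formula: C11H17NO4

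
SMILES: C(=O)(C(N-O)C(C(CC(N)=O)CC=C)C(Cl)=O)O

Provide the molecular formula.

Heavy atoms from the SMILES: 10 C, 1 Cl, 2 N, 5 O.
Implicit hydrogens by atom environment:
  4 × C: 1 H each → 4
  3 × C: 2 H each → 6
  3 × C: no H
  3 × O: no H
  2 × O: 1 H each → 2
  1 × Cl: no H
  1 × N: 2 H
  1 × N: 1 H
  Total hydrogens = 15.
Molecular formula: C10H15ClN2O5

C10H15ClN2O5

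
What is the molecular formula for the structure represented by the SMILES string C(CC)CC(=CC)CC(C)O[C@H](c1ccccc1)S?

Heavy atoms from the SMILES: 17 C, 1 O, 1 S.
Implicit hydrogens by atom environment:
  5 × C (aromatic): 1 H each → 5
  4 × C: 2 H each → 8
  3 × C: 3 H each → 9
  3 × C: 1 H each → 3
  1 × C: no H
  1 × C (aromatic): no H
  1 × O: no H
  1 × S: 1 H
  Total hydrogens = 26.
Molecular formula: C17H26OS

C17H26OS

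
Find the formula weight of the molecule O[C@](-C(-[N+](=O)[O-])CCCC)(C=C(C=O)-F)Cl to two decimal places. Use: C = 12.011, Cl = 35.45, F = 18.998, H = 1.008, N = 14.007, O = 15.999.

253.65

Molecular formula: C9H13ClFNO4.
M = 9×12.011 + 1×35.45 + 1×18.998 + 13×1.008 + 1×14.007 + 4×15.999 = 253.65 g/mol.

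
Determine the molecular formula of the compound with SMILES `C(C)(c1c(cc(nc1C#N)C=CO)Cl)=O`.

Heavy atoms from the SMILES: 10 C, 1 Cl, 2 N, 2 O.
Implicit hydrogens by atom environment:
  4 × C (aromatic): no H
  2 × C: 1 H each → 2
  2 × C: no H
  1 × C: 3 H
  1 × C (aromatic): 1 H
  1 × Cl: no H
  1 × N (aromatic): no H
  1 × N: no H
  1 × O: 1 H
  1 × O: no H
  Total hydrogens = 7.
Molecular formula: C10H7ClN2O2

C10H7ClN2O2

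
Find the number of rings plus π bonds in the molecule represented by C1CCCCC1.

1

Molecular formula from the SMILES: C6H12.
DoU = (2C + 2 + N − H − X)/2 = (2·6 + 2 + 0 − 12 − 0)/2 = 2/2 = 1.
(Structurally: 1 ring(s) + 0 π bond(s) = 1.)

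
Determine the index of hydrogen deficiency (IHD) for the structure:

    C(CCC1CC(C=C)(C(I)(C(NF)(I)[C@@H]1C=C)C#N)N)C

5

Molecular formula from the SMILES: C15H22FI2N3.
DoU = (2C + 2 + N − H − X)/2 = (2·15 + 2 + 3 − 22 − 3)/2 = 10/2 = 5.
(Structurally: 1 ring(s) + 4 π bond(s) = 5.)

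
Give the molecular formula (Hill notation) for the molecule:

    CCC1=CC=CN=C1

Heavy atoms from the SMILES: 7 C, 1 N.
Implicit hydrogens by atom environment:
  4 × C (aromatic): 1 H each → 4
  1 × C: 3 H
  1 × C: 2 H
  1 × C (aromatic): no H
  1 × N (aromatic): no H
  Total hydrogens = 9.
Molecular formula: C7H9N

C7H9N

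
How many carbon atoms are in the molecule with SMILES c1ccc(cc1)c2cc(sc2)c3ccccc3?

16

The symbol for carbon appears 16 times in the SMILES. Lowercase c denotes aromatic carbon and counts toward C.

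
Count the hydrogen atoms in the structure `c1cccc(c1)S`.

6

Hydrogens are implicit in SMILES; fill each atom to its normal valence:
  5 × C (aromatic): 1 H each → 5
  1 × C (aromatic): no H
  1 × S: 1 H
  Total hydrogens = 6.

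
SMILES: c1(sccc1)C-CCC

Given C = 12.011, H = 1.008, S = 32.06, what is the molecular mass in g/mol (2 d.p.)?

140.24

Molecular formula: C8H12S.
M = 8×12.011 + 12×1.008 + 1×32.06 = 140.24 g/mol.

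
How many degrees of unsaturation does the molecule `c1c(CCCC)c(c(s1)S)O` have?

3

Molecular formula from the SMILES: C8H12OS2.
DoU = (2C + 2 + N − H − X)/2 = (2·8 + 2 + 0 − 12 − 0)/2 = 6/2 = 3.
(Structurally: 1 ring(s) + 2 π bond(s) = 3.)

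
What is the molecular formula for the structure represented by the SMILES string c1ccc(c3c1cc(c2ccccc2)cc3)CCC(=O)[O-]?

C19H15O2-

Heavy atoms from the SMILES: 19 C, 2 O.
Implicit hydrogens by atom environment:
  11 × C (aromatic): 1 H each → 11
  5 × C (aromatic): no H
  2 × C: 2 H each → 4
  1 × C: no H
  1 × O: no H
  1 × O (charge -1): no H
  Total hydrogens = 15.
Net charge -1.
Molecular formula: C19H15O2-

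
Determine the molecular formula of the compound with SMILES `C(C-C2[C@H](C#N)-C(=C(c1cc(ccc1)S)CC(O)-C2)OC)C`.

C18H23NO2S

Heavy atoms from the SMILES: 18 C, 1 N, 2 O, 1 S.
Implicit hydrogens by atom environment:
  4 × C: 2 H each → 8
  4 × C (aromatic): 1 H each → 4
  3 × C: 1 H each → 3
  3 × C: no H
  2 × C: 3 H each → 6
  2 × C (aromatic): no H
  1 × N: no H
  1 × O: 1 H
  1 × O: no H
  1 × S: 1 H
  Total hydrogens = 23.
Molecular formula: C18H23NO2S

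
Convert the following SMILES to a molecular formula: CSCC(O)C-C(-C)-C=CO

Heavy atoms from the SMILES: 8 C, 2 O, 1 S.
Implicit hydrogens by atom environment:
  4 × C: 1 H each → 4
  2 × C: 3 H each → 6
  2 × C: 2 H each → 4
  2 × O: 1 H each → 2
  1 × S: no H
  Total hydrogens = 16.
Molecular formula: C8H16O2S

C8H16O2S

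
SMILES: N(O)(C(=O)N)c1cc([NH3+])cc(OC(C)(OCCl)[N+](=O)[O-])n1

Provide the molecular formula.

Heavy atoms from the SMILES: 9 C, 1 Cl, 5 N, 6 O.
Implicit hydrogens by atom environment:
  4 × O: no H
  3 × C (aromatic): no H
  2 × C (aromatic): 1 H each → 2
  2 × C: no H
  1 × C: 3 H
  1 × C: 2 H
  1 × Cl: no H
  1 × N (charge +1): 3 H
  1 × N: 2 H
  1 × N (aromatic): no H
  1 × N (charge +1): no H
  1 × N: no H
  1 × O: 1 H
  1 × O (charge -1): no H
  Total hydrogens = 13.
Net charge +1.
Molecular formula: C9H13ClN5O6+

C9H13ClN5O6+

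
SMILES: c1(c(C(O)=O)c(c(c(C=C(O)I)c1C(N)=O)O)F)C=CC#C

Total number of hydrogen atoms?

9

Hydrogens are implicit in SMILES; fill each atom to its normal valence:
  6 × C (aromatic): no H
  4 × C: 1 H each → 4
  4 × C: no H
  3 × O: 1 H each → 3
  2 × O: no H
  1 × F: no H
  1 × I: no H
  1 × N: 2 H
  Total hydrogens = 9.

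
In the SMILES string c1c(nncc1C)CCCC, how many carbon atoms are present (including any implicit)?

The symbol for carbon appears 9 times in the SMILES. Lowercase c denotes aromatic carbon and counts toward C.

9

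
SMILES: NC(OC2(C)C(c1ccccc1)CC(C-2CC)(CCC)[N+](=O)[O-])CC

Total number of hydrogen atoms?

Hydrogens are implicit in SMILES; fill each atom to its normal valence:
  5 × C: 2 H each → 10
  5 × C (aromatic): 1 H each → 5
  4 × C: 3 H each → 12
  3 × C: 1 H each → 3
  2 × C: no H
  2 × O: no H
  1 × C (aromatic): no H
  1 × N: 2 H
  1 × N (charge +1): no H
  1 × O (charge -1): no H
  Total hydrogens = 32.

32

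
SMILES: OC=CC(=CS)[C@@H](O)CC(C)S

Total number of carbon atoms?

The symbol for carbon appears 8 times in the SMILES.

8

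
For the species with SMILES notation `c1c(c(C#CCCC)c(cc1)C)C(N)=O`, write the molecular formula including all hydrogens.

Heavy atoms from the SMILES: 13 C, 1 N, 1 O.
Implicit hydrogens by atom environment:
  3 × C (aromatic): 1 H each → 3
  3 × C (aromatic): no H
  3 × C: no H
  2 × C: 3 H each → 6
  2 × C: 2 H each → 4
  1 × N: 2 H
  1 × O: no H
  Total hydrogens = 15.
Molecular formula: C13H15NO

C13H15NO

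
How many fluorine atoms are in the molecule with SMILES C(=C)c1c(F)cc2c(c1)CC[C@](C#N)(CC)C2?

1

The symbol for fluorine appears 1 time in the SMILES.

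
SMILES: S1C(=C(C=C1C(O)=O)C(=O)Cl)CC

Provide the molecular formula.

Heavy atoms from the SMILES: 8 C, 1 Cl, 3 O, 1 S.
Implicit hydrogens by atom environment:
  3 × C (aromatic): no H
  2 × C: no H
  2 × O: no H
  1 × C: 3 H
  1 × C: 2 H
  1 × C (aromatic): 1 H
  1 × Cl: no H
  1 × O: 1 H
  1 × S (aromatic): no H
  Total hydrogens = 7.
Molecular formula: C8H7ClO3S

C8H7ClO3S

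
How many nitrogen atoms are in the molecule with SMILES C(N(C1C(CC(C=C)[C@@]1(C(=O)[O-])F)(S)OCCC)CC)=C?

1

The symbol for nitrogen appears 1 time in the SMILES.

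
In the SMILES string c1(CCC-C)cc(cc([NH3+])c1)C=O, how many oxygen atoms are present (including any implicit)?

1

The symbol for oxygen appears 1 time in the SMILES.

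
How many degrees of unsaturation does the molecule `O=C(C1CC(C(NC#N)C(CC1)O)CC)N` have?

4

Molecular formula from the SMILES: C11H19N3O2.
DoU = (2C + 2 + N − H − X)/2 = (2·11 + 2 + 3 − 19 − 0)/2 = 8/2 = 4.
(Structurally: 1 ring(s) + 3 π bond(s) = 4.)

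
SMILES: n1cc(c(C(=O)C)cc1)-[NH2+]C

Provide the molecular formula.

Heavy atoms from the SMILES: 8 C, 2 N, 1 O.
Implicit hydrogens by atom environment:
  3 × C (aromatic): 1 H each → 3
  2 × C: 3 H each → 6
  2 × C (aromatic): no H
  1 × C: no H
  1 × N (charge +1): 2 H
  1 × N (aromatic): no H
  1 × O: no H
  Total hydrogens = 11.
Net charge +1.
Molecular formula: C8H11N2O+

C8H11N2O+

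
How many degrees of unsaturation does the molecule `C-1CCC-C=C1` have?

2

Molecular formula from the SMILES: C6H10.
DoU = (2C + 2 + N − H − X)/2 = (2·6 + 2 + 0 − 10 − 0)/2 = 4/2 = 2.
(Structurally: 1 ring(s) + 1 π bond(s) = 2.)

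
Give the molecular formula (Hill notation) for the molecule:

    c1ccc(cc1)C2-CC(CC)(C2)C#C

Heavy atoms from the SMILES: 14 C.
Implicit hydrogens by atom environment:
  5 × C (aromatic): 1 H each → 5
  3 × C: 2 H each → 6
  2 × C: 1 H each → 2
  2 × C: no H
  1 × C: 3 H
  1 × C (aromatic): no H
  Total hydrogens = 16.
Molecular formula: C14H16

C14H16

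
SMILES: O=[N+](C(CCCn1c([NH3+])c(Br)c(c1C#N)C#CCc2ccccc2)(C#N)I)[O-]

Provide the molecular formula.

Heavy atoms from the SMILES: 1 Br, 19 C, 1 I, 5 N, 2 O.
Implicit hydrogens by atom environment:
  5 × C (aromatic): 1 H each → 5
  5 × C (aromatic): no H
  5 × C: no H
  4 × C: 2 H each → 8
  2 × N: no H
  1 × Br: no H
  1 × I: no H
  1 × N (charge +1): 3 H
  1 × N (aromatic): no H
  1 × N (charge +1): no H
  1 × O: no H
  1 × O (charge -1): no H
  Total hydrogens = 16.
Net charge +1.
Molecular formula: C19H16BrIN5O2+

C19H16BrIN5O2+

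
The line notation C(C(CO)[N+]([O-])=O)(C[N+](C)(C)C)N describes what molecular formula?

Heavy atoms from the SMILES: 7 C, 3 N, 3 O.
Implicit hydrogens by atom environment:
  3 × C: 3 H each → 9
  2 × C: 2 H each → 4
  2 × C: 1 H each → 2
  2 × N (charge +1): no H
  1 × N: 2 H
  1 × O: 1 H
  1 × O: no H
  1 × O (charge -1): no H
  Total hydrogens = 18.
Net charge +1.
Molecular formula: C7H18N3O3+

C7H18N3O3+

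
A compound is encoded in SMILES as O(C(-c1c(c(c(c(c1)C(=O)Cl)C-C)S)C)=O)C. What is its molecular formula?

Heavy atoms from the SMILES: 12 C, 1 Cl, 3 O, 1 S.
Implicit hydrogens by atom environment:
  5 × C (aromatic): no H
  3 × C: 3 H each → 9
  3 × O: no H
  2 × C: no H
  1 × C: 2 H
  1 × C (aromatic): 1 H
  1 × Cl: no H
  1 × S: 1 H
  Total hydrogens = 13.
Molecular formula: C12H13ClO3S

C12H13ClO3S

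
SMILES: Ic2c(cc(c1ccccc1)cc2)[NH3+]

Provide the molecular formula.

C12H11IN+

Heavy atoms from the SMILES: 12 C, 1 I, 1 N.
Implicit hydrogens by atom environment:
  8 × C (aromatic): 1 H each → 8
  4 × C (aromatic): no H
  1 × I: no H
  1 × N (charge +1): 3 H
  Total hydrogens = 11.
Net charge +1.
Molecular formula: C12H11IN+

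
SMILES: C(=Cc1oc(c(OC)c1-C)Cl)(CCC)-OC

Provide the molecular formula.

Heavy atoms from the SMILES: 12 C, 1 Cl, 3 O.
Implicit hydrogens by atom environment:
  4 × C: 3 H each → 12
  4 × C (aromatic): no H
  2 × C: 2 H each → 4
  2 × O: no H
  1 × C: 1 H
  1 × C: no H
  1 × Cl: no H
  1 × O (aromatic): no H
  Total hydrogens = 17.
Molecular formula: C12H17ClO3

C12H17ClO3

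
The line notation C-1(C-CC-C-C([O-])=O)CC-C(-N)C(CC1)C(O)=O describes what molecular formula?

C13H22NO4-

Heavy atoms from the SMILES: 13 C, 1 N, 4 O.
Implicit hydrogens by atom environment:
  8 × C: 2 H each → 16
  3 × C: 1 H each → 3
  2 × C: no H
  2 × O: no H
  1 × N: 2 H
  1 × O: 1 H
  1 × O (charge -1): no H
  Total hydrogens = 22.
Net charge -1.
Molecular formula: C13H22NO4-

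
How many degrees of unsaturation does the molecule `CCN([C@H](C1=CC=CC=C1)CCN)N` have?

4

Molecular formula from the SMILES: C11H19N3.
DoU = (2C + 2 + N − H − X)/2 = (2·11 + 2 + 3 − 19 − 0)/2 = 8/2 = 4.
(Structurally: 1 ring(s) + 3 π bond(s) = 4.)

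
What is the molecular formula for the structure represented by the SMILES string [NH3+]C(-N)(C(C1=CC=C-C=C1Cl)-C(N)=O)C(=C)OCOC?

Heavy atoms from the SMILES: 13 C, 1 Cl, 3 N, 3 O.
Implicit hydrogens by atom environment:
  4 × C (aromatic): 1 H each → 4
  3 × C: no H
  3 × O: no H
  2 × C: 2 H each → 4
  2 × C (aromatic): no H
  2 × N: 2 H each → 4
  1 × C: 3 H
  1 × C: 1 H
  1 × Cl: no H
  1 × N (charge +1): 3 H
  Total hydrogens = 19.
Net charge +1.
Molecular formula: C13H19ClN3O3+

C13H19ClN3O3+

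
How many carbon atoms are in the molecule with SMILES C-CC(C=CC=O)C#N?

The symbol for carbon appears 7 times in the SMILES.

7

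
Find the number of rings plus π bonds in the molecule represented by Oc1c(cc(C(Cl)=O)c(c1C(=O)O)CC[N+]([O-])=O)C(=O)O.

Molecular formula from the SMILES: C11H8ClNO8.
DoU = (2C + 2 + N − H − X)/2 = (2·11 + 2 + 1 − 8 − 1)/2 = 16/2 = 8.
(Structurally: 1 ring(s) + 7 π bond(s) = 8.)

8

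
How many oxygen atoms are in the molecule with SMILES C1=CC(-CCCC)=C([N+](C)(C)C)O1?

The symbol for oxygen appears 1 time in the SMILES.

1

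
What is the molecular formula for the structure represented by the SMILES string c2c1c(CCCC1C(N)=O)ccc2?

Heavy atoms from the SMILES: 11 C, 1 N, 1 O.
Implicit hydrogens by atom environment:
  4 × C (aromatic): 1 H each → 4
  3 × C: 2 H each → 6
  2 × C (aromatic): no H
  1 × C: 1 H
  1 × C: no H
  1 × N: 2 H
  1 × O: no H
  Total hydrogens = 13.
Molecular formula: C11H13NO

C11H13NO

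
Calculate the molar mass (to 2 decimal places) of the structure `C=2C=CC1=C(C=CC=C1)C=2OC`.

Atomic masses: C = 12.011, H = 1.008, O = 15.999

158.20

Molecular formula: C11H10O.
M = 11×12.011 + 10×1.008 + 1×15.999 = 158.20 g/mol.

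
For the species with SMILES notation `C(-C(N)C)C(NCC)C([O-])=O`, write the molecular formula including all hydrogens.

C7H15N2O2-

Heavy atoms from the SMILES: 7 C, 2 N, 2 O.
Implicit hydrogens by atom environment:
  2 × C: 3 H each → 6
  2 × C: 2 H each → 4
  2 × C: 1 H each → 2
  1 × C: no H
  1 × N: 2 H
  1 × N: 1 H
  1 × O: no H
  1 × O (charge -1): no H
  Total hydrogens = 15.
Net charge -1.
Molecular formula: C7H15N2O2-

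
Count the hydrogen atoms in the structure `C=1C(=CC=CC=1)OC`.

Hydrogens are implicit in SMILES; fill each atom to its normal valence:
  5 × C (aromatic): 1 H each → 5
  1 × C: 3 H
  1 × C (aromatic): no H
  1 × O: no H
  Total hydrogens = 8.

8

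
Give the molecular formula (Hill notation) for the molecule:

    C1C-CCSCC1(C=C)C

C9H16S

Heavy atoms from the SMILES: 9 C, 1 S.
Implicit hydrogens by atom environment:
  6 × C: 2 H each → 12
  1 × C: 3 H
  1 × C: 1 H
  1 × C: no H
  1 × S: no H
  Total hydrogens = 16.
Molecular formula: C9H16S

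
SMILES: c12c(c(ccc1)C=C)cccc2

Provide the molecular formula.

Heavy atoms from the SMILES: 12 C.
Implicit hydrogens by atom environment:
  7 × C (aromatic): 1 H each → 7
  3 × C (aromatic): no H
  1 × C: 2 H
  1 × C: 1 H
  Total hydrogens = 10.
Molecular formula: C12H10

C12H10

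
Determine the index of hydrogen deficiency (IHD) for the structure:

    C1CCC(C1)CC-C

Molecular formula from the SMILES: C8H16.
DoU = (2C + 2 + N − H − X)/2 = (2·8 + 2 + 0 − 16 − 0)/2 = 2/2 = 1.
(Structurally: 1 ring(s) + 0 π bond(s) = 1.)

1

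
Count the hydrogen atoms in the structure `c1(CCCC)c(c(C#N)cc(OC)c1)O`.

15

Hydrogens are implicit in SMILES; fill each atom to its normal valence:
  4 × C (aromatic): no H
  3 × C: 2 H each → 6
  2 × C: 3 H each → 6
  2 × C (aromatic): 1 H each → 2
  1 × C: no H
  1 × N: no H
  1 × O: 1 H
  1 × O: no H
  Total hydrogens = 15.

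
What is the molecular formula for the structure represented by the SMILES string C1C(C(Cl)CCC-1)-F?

Heavy atoms from the SMILES: 6 C, 1 Cl, 1 F.
Implicit hydrogens by atom environment:
  4 × C: 2 H each → 8
  2 × C: 1 H each → 2
  1 × Cl: no H
  1 × F: no H
  Total hydrogens = 10.
Molecular formula: C6H10ClF

C6H10ClF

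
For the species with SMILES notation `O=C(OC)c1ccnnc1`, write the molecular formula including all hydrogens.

Heavy atoms from the SMILES: 6 C, 2 N, 2 O.
Implicit hydrogens by atom environment:
  3 × C (aromatic): 1 H each → 3
  2 × N (aromatic): no H
  2 × O: no H
  1 × C: 3 H
  1 × C (aromatic): no H
  1 × C: no H
  Total hydrogens = 6.
Molecular formula: C6H6N2O2

C6H6N2O2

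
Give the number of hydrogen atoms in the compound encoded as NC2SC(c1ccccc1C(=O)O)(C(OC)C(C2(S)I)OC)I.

17

Hydrogens are implicit in SMILES; fill each atom to its normal valence:
  4 × C (aromatic): 1 H each → 4
  3 × C: 1 H each → 3
  3 × C: no H
  3 × O: no H
  2 × C: 3 H each → 6
  2 × C (aromatic): no H
  2 × I: no H
  1 × N: 2 H
  1 × O: 1 H
  1 × S: 1 H
  1 × S: no H
  Total hydrogens = 17.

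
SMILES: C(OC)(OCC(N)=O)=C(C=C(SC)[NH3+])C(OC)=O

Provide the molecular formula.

Heavy atoms from the SMILES: 10 C, 2 N, 5 O, 1 S.
Implicit hydrogens by atom environment:
  5 × C: no H
  5 × O: no H
  3 × C: 3 H each → 9
  1 × C: 2 H
  1 × C: 1 H
  1 × N (charge +1): 3 H
  1 × N: 2 H
  1 × S: no H
  Total hydrogens = 17.
Net charge +1.
Molecular formula: C10H17N2O5S+

C10H17N2O5S+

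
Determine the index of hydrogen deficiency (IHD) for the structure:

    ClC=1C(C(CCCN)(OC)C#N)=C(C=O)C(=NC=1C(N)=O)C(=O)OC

Molecular formula from the SMILES: C15H17ClN4O5.
DoU = (2C + 2 + N − H − X)/2 = (2·15 + 2 + 4 − 17 − 1)/2 = 18/2 = 9.
(Structurally: 1 ring(s) + 8 π bond(s) = 9.)

9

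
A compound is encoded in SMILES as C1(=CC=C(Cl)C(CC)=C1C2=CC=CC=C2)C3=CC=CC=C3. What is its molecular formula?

Heavy atoms from the SMILES: 20 C, 1 Cl.
Implicit hydrogens by atom environment:
  12 × C (aromatic): 1 H each → 12
  6 × C (aromatic): no H
  1 × C: 3 H
  1 × C: 2 H
  1 × Cl: no H
  Total hydrogens = 17.
Molecular formula: C20H17Cl

C20H17Cl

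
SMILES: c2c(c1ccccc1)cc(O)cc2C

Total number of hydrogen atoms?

12

Hydrogens are implicit in SMILES; fill each atom to its normal valence:
  8 × C (aromatic): 1 H each → 8
  4 × C (aromatic): no H
  1 × C: 3 H
  1 × O: 1 H
  Total hydrogens = 12.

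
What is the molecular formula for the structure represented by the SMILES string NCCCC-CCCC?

C8H19N

Heavy atoms from the SMILES: 8 C, 1 N.
Implicit hydrogens by atom environment:
  7 × C: 2 H each → 14
  1 × C: 3 H
  1 × N: 2 H
  Total hydrogens = 19.
Molecular formula: C8H19N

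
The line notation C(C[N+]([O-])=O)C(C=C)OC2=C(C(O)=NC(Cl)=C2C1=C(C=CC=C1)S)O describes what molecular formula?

Heavy atoms from the SMILES: 16 C, 1 Cl, 2 N, 5 O, 1 S.
Implicit hydrogens by atom environment:
  7 × C (aromatic): no H
  4 × C (aromatic): 1 H each → 4
  3 × C: 2 H each → 6
  2 × C: 1 H each → 2
  2 × O: 1 H each → 2
  2 × O: no H
  1 × Cl: no H
  1 × N (aromatic): no H
  1 × N (charge +1): no H
  1 × O (charge -1): no H
  1 × S: 1 H
  Total hydrogens = 15.
Molecular formula: C16H15ClN2O5S

C16H15ClN2O5S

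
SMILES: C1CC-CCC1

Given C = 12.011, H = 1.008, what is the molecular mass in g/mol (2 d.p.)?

84.16

Molecular formula: C6H12.
M = 6×12.011 + 12×1.008 = 84.16 g/mol.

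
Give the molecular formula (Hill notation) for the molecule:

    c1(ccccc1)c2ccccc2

C12H10

Heavy atoms from the SMILES: 12 C.
Implicit hydrogens by atom environment:
  10 × C (aromatic): 1 H each → 10
  2 × C (aromatic): no H
  Total hydrogens = 10.
Molecular formula: C12H10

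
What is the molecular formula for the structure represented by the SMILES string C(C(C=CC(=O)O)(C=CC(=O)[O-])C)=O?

Heavy atoms from the SMILES: 9 C, 5 O.
Implicit hydrogens by atom environment:
  5 × C: 1 H each → 5
  3 × C: no H
  3 × O: no H
  1 × C: 3 H
  1 × O: 1 H
  1 × O (charge -1): no H
  Total hydrogens = 9.
Net charge -1.
Molecular formula: C9H9O5-

C9H9O5-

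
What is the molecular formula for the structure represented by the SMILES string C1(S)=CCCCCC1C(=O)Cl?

C8H11ClOS

Heavy atoms from the SMILES: 8 C, 1 Cl, 1 O, 1 S.
Implicit hydrogens by atom environment:
  4 × C: 2 H each → 8
  2 × C: 1 H each → 2
  2 × C: no H
  1 × Cl: no H
  1 × O: no H
  1 × S: 1 H
  Total hydrogens = 11.
Molecular formula: C8H11ClOS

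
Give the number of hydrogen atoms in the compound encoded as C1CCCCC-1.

Hydrogens are implicit in SMILES; fill each atom to its normal valence:
  6 × C: 2 H each → 12
  Total hydrogens = 12.

12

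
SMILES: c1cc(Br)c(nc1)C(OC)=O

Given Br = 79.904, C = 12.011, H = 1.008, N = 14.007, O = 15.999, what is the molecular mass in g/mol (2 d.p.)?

Molecular formula: C7H6BrNO2.
M = 1×79.904 + 7×12.011 + 6×1.008 + 1×14.007 + 2×15.999 = 216.03 g/mol.

216.03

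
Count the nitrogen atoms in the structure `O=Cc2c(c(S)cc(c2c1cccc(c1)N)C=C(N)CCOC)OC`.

2

The symbol for nitrogen appears 2 times in the SMILES.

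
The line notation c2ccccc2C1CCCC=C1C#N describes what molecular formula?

C13H13N

Heavy atoms from the SMILES: 13 C, 1 N.
Implicit hydrogens by atom environment:
  5 × C (aromatic): 1 H each → 5
  3 × C: 2 H each → 6
  2 × C: 1 H each → 2
  2 × C: no H
  1 × C (aromatic): no H
  1 × N: no H
  Total hydrogens = 13.
Molecular formula: C13H13N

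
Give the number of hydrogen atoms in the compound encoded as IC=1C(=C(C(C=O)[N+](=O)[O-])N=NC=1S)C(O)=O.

Hydrogens are implicit in SMILES; fill each atom to its normal valence:
  4 × C (aromatic): no H
  3 × O: no H
  2 × C: 1 H each → 2
  2 × N (aromatic): no H
  1 × C: no H
  1 × I: no H
  1 × N (charge +1): no H
  1 × O: 1 H
  1 × O (charge -1): no H
  1 × S: 1 H
  Total hydrogens = 4.

4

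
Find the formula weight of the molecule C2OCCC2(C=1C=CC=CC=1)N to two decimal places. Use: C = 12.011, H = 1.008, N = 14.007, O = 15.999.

163.22

Molecular formula: C10H13NO.
M = 10×12.011 + 13×1.008 + 1×14.007 + 1×15.999 = 163.22 g/mol.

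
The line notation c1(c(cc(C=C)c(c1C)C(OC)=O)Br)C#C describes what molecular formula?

C13H11BrO2

Heavy atoms from the SMILES: 1 Br, 13 C, 2 O.
Implicit hydrogens by atom environment:
  5 × C (aromatic): no H
  2 × C: 3 H each → 6
  2 × C: 1 H each → 2
  2 × C: no H
  2 × O: no H
  1 × Br: no H
  1 × C: 2 H
  1 × C (aromatic): 1 H
  Total hydrogens = 11.
Molecular formula: C13H11BrO2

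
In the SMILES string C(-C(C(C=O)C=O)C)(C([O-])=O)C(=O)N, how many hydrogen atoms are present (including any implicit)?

Hydrogens are implicit in SMILES; fill each atom to its normal valence:
  5 × C: 1 H each → 5
  4 × O: no H
  2 × C: no H
  1 × C: 3 H
  1 × N: 2 H
  1 × O (charge -1): no H
  Total hydrogens = 10.

10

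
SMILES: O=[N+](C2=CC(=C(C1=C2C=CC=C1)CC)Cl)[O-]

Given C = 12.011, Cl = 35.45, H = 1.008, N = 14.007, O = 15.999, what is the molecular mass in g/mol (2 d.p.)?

235.67

Molecular formula: C12H10ClNO2.
M = 12×12.011 + 1×35.45 + 10×1.008 + 1×14.007 + 2×15.999 = 235.67 g/mol.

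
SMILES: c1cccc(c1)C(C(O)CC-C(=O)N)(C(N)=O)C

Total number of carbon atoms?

13

The symbol for carbon appears 13 times in the SMILES. Lowercase c denotes aromatic carbon and counts toward C.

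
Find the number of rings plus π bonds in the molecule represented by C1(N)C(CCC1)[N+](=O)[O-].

2

Molecular formula from the SMILES: C5H10N2O2.
DoU = (2C + 2 + N − H − X)/2 = (2·5 + 2 + 2 − 10 − 0)/2 = 4/2 = 2.
(Structurally: 1 ring(s) + 1 π bond(s) = 2.)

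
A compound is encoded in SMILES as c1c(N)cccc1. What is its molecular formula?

C6H7N

Heavy atoms from the SMILES: 6 C, 1 N.
Implicit hydrogens by atom environment:
  5 × C (aromatic): 1 H each → 5
  1 × C (aromatic): no H
  1 × N: 2 H
  Total hydrogens = 7.
Molecular formula: C6H7N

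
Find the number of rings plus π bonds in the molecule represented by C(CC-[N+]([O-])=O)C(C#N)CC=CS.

4

Molecular formula from the SMILES: C8H12N2O2S.
DoU = (2C + 2 + N − H − X)/2 = (2·8 + 2 + 2 − 12 − 0)/2 = 8/2 = 4.
(Structurally: 0 ring(s) + 4 π bond(s) = 4.)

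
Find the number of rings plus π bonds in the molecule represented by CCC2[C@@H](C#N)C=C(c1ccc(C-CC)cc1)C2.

Molecular formula from the SMILES: C17H21N.
DoU = (2C + 2 + N − H − X)/2 = (2·17 + 2 + 1 − 21 − 0)/2 = 16/2 = 8.
(Structurally: 2 ring(s) + 6 π bond(s) = 8.)

8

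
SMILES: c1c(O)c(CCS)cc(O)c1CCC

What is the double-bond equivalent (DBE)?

Molecular formula from the SMILES: C11H16O2S.
DoU = (2C + 2 + N − H − X)/2 = (2·11 + 2 + 0 − 16 − 0)/2 = 8/2 = 4.
(Structurally: 1 ring(s) + 3 π bond(s) = 4.)

4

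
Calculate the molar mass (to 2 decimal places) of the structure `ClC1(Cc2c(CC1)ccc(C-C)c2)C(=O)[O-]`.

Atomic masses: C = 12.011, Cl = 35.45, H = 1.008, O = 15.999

237.70

Molecular formula: C13H14ClO2-.
M = 13×12.011 + 1×35.45 + 14×1.008 + 2×15.999 = 237.70 g/mol.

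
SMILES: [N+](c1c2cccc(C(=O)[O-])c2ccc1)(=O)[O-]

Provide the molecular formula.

Heavy atoms from the SMILES: 11 C, 1 N, 4 O.
Implicit hydrogens by atom environment:
  6 × C (aromatic): 1 H each → 6
  4 × C (aromatic): no H
  2 × O: no H
  2 × O (charge -1): no H
  1 × C: no H
  1 × N (charge +1): no H
  Total hydrogens = 6.
Net charge -1.
Molecular formula: C11H6NO4-

C11H6NO4-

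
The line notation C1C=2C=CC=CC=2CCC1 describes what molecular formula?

Heavy atoms from the SMILES: 10 C.
Implicit hydrogens by atom environment:
  4 × C: 2 H each → 8
  4 × C (aromatic): 1 H each → 4
  2 × C (aromatic): no H
  Total hydrogens = 12.
Molecular formula: C10H12

C10H12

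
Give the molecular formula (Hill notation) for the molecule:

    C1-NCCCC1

C5H11N

Heavy atoms from the SMILES: 5 C, 1 N.
Implicit hydrogens by atom environment:
  5 × C: 2 H each → 10
  1 × N: 1 H
  Total hydrogens = 11.
Molecular formula: C5H11N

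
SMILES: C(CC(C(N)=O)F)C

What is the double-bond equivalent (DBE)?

Molecular formula from the SMILES: C5H10FNO.
DoU = (2C + 2 + N − H − X)/2 = (2·5 + 2 + 1 − 10 − 1)/2 = 2/2 = 1.
(Structurally: 0 ring(s) + 1 π bond(s) = 1.)

1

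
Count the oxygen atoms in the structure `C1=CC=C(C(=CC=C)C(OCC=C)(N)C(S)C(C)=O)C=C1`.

2

The symbol for oxygen appears 2 times in the SMILES.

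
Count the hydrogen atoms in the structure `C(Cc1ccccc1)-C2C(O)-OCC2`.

Hydrogens are implicit in SMILES; fill each atom to its normal valence:
  5 × C (aromatic): 1 H each → 5
  4 × C: 2 H each → 8
  2 × C: 1 H each → 2
  1 × C (aromatic): no H
  1 × O: 1 H
  1 × O: no H
  Total hydrogens = 16.

16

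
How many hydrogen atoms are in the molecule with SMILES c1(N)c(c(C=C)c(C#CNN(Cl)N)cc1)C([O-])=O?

10

Hydrogens are implicit in SMILES; fill each atom to its normal valence:
  4 × C (aromatic): no H
  3 × C: no H
  2 × C (aromatic): 1 H each → 2
  2 × N: 2 H each → 4
  1 × C: 2 H
  1 × C: 1 H
  1 × Cl: no H
  1 × N: 1 H
  1 × N: no H
  1 × O: no H
  1 × O (charge -1): no H
  Total hydrogens = 10.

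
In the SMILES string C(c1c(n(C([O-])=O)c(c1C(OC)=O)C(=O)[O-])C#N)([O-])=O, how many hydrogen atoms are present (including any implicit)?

3

Hydrogens are implicit in SMILES; fill each atom to its normal valence:
  5 × C: no H
  5 × O: no H
  4 × C (aromatic): no H
  3 × O (charge -1): no H
  1 × C: 3 H
  1 × N (aromatic): no H
  1 × N: no H
  Total hydrogens = 3.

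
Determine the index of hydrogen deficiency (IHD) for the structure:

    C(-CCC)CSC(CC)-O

Molecular formula from the SMILES: C8H18OS.
DoU = (2C + 2 + N − H − X)/2 = (2·8 + 2 + 0 − 18 − 0)/2 = 0/2 = 0.
(Structurally: 0 ring(s) + 0 π bond(s) = 0.)

0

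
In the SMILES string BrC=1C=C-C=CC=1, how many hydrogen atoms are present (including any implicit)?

5

Hydrogens are implicit in SMILES; fill each atom to its normal valence:
  5 × C (aromatic): 1 H each → 5
  1 × Br: no H
  1 × C (aromatic): no H
  Total hydrogens = 5.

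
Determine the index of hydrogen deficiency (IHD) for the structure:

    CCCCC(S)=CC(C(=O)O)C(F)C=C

Molecular formula from the SMILES: C11H17FO2S.
DoU = (2C + 2 + N − H − X)/2 = (2·11 + 2 + 0 − 17 − 1)/2 = 6/2 = 3.
(Structurally: 0 ring(s) + 3 π bond(s) = 3.)

3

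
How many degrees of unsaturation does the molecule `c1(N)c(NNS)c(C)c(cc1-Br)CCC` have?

4

Molecular formula from the SMILES: C10H16BrN3S.
DoU = (2C + 2 + N − H − X)/2 = (2·10 + 2 + 3 − 16 − 1)/2 = 8/2 = 4.
(Structurally: 1 ring(s) + 3 π bond(s) = 4.)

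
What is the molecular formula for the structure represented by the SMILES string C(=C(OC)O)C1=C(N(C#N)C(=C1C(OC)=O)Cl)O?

Heavy atoms from the SMILES: 10 C, 1 Cl, 2 N, 5 O.
Implicit hydrogens by atom environment:
  4 × C (aromatic): no H
  3 × C: no H
  3 × O: no H
  2 × C: 3 H each → 6
  2 × O: 1 H each → 2
  1 × C: 1 H
  1 × Cl: no H
  1 × N (aromatic): no H
  1 × N: no H
  Total hydrogens = 9.
Molecular formula: C10H9ClN2O5

C10H9ClN2O5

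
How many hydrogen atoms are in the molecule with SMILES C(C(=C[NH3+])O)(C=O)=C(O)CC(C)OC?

Hydrogens are implicit in SMILES; fill each atom to its normal valence:
  3 × C: 1 H each → 3
  3 × C: no H
  2 × C: 3 H each → 6
  2 × O: 1 H each → 2
  2 × O: no H
  1 × C: 2 H
  1 × N (charge +1): 3 H
  Total hydrogens = 16.

16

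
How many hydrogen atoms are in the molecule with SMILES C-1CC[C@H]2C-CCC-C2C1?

Hydrogens are implicit in SMILES; fill each atom to its normal valence:
  8 × C: 2 H each → 16
  2 × C: 1 H each → 2
  Total hydrogens = 18.

18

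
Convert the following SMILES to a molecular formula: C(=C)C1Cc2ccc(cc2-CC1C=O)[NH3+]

C13H16NO+

Heavy atoms from the SMILES: 13 C, 1 N, 1 O.
Implicit hydrogens by atom environment:
  4 × C: 1 H each → 4
  3 × C: 2 H each → 6
  3 × C (aromatic): 1 H each → 3
  3 × C (aromatic): no H
  1 × N (charge +1): 3 H
  1 × O: no H
  Total hydrogens = 16.
Net charge +1.
Molecular formula: C13H16NO+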